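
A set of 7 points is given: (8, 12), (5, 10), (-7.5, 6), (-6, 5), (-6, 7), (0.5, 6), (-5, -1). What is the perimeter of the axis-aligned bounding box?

57

Width = max x − min x = 8 − (-7.5) = 15.5.
Height = max y − min y = 12 − (-1) = 13.
Perimeter = 2(15.5 + 13) = 57.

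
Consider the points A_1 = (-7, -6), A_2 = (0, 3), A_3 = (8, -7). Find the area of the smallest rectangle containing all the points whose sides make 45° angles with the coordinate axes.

144

In coordinates u = x + y, v = x − y the rectangle is axis-aligned; the map (x,y)→(u,v) scales areas by 2.
u-values: -13, 3, 1; range = 3 − (-13) = 16.
v-values: -1, -3, 15; range = 15 − (-3) = 18.
Area = (16 × 18) / 2 = 144.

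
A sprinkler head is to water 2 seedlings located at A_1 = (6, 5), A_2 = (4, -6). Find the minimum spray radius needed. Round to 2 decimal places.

5.59

The smallest circle enclosing two points has them as diameter endpoints.
Centre = midpoint = (5, -0.5); r² = |A_1A_2|²/4 = 125/4 = 31.25.
r = √(31.25) ≈ 5.59.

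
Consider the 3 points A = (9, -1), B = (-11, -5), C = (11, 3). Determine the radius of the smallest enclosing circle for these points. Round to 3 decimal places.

Side lengths²: AB² = 416, AC² = 20, BC² = 548.
Since BC² = 548 ≥ 416 + 20 = 436, the angle opposite BC is not acute, so the smallest enclosing circle has BC as diameter.
Centre = midpoint of BC = (0, -1), r² = 548/4 = 137.
r = √137 ≈ 11.705.

11.705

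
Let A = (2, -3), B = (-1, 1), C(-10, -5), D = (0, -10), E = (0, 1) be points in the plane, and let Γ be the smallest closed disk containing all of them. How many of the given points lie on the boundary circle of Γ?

By Welzl's lemma the MEC is supported by two points (diametrically opposite) or three points (on a circumcircle).
The minimum enclosing circle is determined by three boundary points: C, D, E.
Their circumcentre is (-3.5, -4.5) with r² = 42.5.
The farthest remaining point B is at distance² 36.5 ≤ 42.5.
The points at distance exactly r from the centre are C, D, E — 3 points.

3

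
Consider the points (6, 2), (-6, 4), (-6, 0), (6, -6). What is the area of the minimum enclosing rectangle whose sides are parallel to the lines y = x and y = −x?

In coordinates u = x + y, v = x − y the rectangle is axis-aligned; the map (x,y)→(u,v) scales areas by 2.
u-values: 8, -2, -6, 0; range = 8 − (-6) = 14.
v-values: 4, -10, -6, 12; range = 12 − (-10) = 22.
Area = (14 × 22) / 2 = 154.

154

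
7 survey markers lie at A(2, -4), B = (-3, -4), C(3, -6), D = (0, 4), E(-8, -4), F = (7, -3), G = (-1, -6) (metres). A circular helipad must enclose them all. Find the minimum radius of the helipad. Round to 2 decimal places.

A smallest enclosing disk is always determined by at most three of the input points on its boundary.
The farthest pair is E–F with squared distance 226. The circle on this segment as diameter has centre (-0.5, -3.5) and r² = 226/4 = 56.5.
Check A: distance² to centre = 6.5 ≤ 56.5, so it lies inside.
All remaining points lie in this disk, and no smaller disk contains both endpoints, so this is the minimum enclosing circle.
r = √(56.5) ≈ 7.52.

7.52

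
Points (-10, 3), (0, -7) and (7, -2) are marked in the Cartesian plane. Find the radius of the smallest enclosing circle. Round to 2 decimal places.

8.86

Call the three points A, B, C in the order given.
Side lengths²: AB² = 200, AC² = 314, BC² = 74.
Since AC² = 314 ≥ 200 + 74 = 274, the angle opposite AC is not acute, so the smallest enclosing circle has AC as diameter.
Centre = midpoint of AC = (-1.5, 0.5), r² = 314/4 = 78.5.
r = √(78.5) ≈ 8.86.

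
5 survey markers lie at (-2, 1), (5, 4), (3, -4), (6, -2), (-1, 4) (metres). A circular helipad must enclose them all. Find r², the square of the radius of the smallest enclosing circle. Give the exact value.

21.58203125

A smallest enclosing disk is always determined by at most three of the input points on its boundary.
The minimum enclosing circle is determined by three boundary points: (3, -4), (6, -2), (-1, 4).
Their circumcentre is (2.125, 0.5625) with r² = 21.58203125.
The farthest remaining point (5, 4) is at distance² 20.08203125 ≤ 21.58203125.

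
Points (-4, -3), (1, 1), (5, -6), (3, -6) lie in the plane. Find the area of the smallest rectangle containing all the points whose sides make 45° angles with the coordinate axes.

In coordinates u = x + y, v = x − y the rectangle is axis-aligned; the map (x,y)→(u,v) scales areas by 2.
u-values: -7, 2, -1, -3; range = 2 − (-7) = 9.
v-values: -1, 0, 11, 9; range = 11 − (-1) = 12.
Area = (9 × 12) / 2 = 54.

54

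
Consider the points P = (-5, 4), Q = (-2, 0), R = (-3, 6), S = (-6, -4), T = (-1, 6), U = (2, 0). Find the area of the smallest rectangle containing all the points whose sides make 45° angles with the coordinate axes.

82.5

In coordinates u = x + y, v = x − y the rectangle is axis-aligned; the map (x,y)→(u,v) scales areas by 2.
u-values: -1, -2, 3, -10, 5, 2; range = 5 − (-10) = 15.
v-values: -9, -2, -9, -2, -7, 2; range = 2 − (-9) = 11.
Area = (15 × 11) / 2 = 82.5.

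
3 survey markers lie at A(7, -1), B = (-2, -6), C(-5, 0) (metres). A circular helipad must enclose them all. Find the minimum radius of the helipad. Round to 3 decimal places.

Side lengths²: AB² = 106, AC² = 145, BC² = 45.
Since AC² = 145 < 106 + 45 = 151, the triangle is acute, so the smallest enclosing circle is the circumcircle.
Circumcentre = (45/46, -35/46), r² = 38425/1058.
r = √(38425/1058) ≈ 6.026.

6.026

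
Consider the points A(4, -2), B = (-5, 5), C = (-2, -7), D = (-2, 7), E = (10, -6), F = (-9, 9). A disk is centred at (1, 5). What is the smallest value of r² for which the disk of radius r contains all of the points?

The required radius is the distance from (1, 5) to the farthest point.
Squared distances: 58, 36, 153, 13, 202, 116.
Maximum is 202, attained at E.

202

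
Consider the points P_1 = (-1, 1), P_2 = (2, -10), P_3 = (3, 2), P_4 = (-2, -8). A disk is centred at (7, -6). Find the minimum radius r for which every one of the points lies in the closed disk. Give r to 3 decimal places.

10.630

The required radius is the distance from (7, -6) to the farthest point.
Squared distances: 113, 41, 80, 85.
Maximum is 113, attained at P_1.
r = √113 ≈ 10.630.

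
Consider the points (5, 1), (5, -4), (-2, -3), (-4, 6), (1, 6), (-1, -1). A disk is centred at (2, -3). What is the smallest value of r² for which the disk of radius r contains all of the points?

117

The required radius is the distance from (2, -3) to the farthest point.
Squared distances: 25, 10, 16, 117, 82, 13.
Maximum is 117, attained at (-4, 6).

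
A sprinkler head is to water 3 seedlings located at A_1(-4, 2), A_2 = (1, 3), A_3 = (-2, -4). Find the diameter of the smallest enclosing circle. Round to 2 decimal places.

7.68

Side lengths²: A_1A_2² = 26, A_1A_3² = 40, A_2A_3² = 58.
Since A_2A_3² = 58 < 40 + 26 = 66, the triangle is acute, so the smallest enclosing circle is the circumcircle.
Circumcentre = (-0.9375, -0.3125), r² = 14.7265625.
Diameter = 2r = 2√(14.7265625) ≈ 7.68.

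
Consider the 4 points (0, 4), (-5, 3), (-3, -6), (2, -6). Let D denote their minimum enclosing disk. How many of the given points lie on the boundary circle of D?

3

The minimum enclosing circle of a finite set is fixed by two of the points (as a diameter) or three (as a circumcircle).
The farthest pair is (-5, 3)–(2, -6) with squared distance 130. The circle on this segment as diameter has centre (-1.5, -1.5) and r² = 130/4 = 32.5.
Check (0, 4): distance² to centre = 32.5 ≤ 32.5, so it lies inside.
All remaining points lie in this disk, and no smaller disk contains both endpoints, so this is the minimum enclosing circle.
The points at distance exactly r from the centre are (0, 4), (-5, 3), (2, -6) — 3 points.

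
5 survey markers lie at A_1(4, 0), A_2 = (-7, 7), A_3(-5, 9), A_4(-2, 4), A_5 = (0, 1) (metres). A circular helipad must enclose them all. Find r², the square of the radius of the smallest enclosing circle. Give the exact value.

42.5

A smallest enclosing disk is always determined by at most three of the input points on its boundary.
The farthest pair is A_1–A_2 with squared distance 170. The circle on this segment as diameter has centre (-1.5, 3.5) and r² = 170/4 = 42.5.
Check A_3: distance² to centre = 42.5 ≤ 42.5, so it lies inside.
All remaining points lie in this disk, and no smaller disk contains both endpoints, so this is the minimum enclosing circle.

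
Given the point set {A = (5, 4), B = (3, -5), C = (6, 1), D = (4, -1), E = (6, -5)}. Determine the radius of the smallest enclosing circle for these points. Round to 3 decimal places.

A smallest enclosing disk is always determined by at most three of the input points on its boundary.
The minimum enclosing circle is determined by three boundary points: A, B, E.
Their circumcentre is (4.5, -11/18) with r² = 3485/162.
The farthest remaining point C is at distance² 785/162 ≤ 3485/162.
r = √(3485/162) ≈ 4.638.

4.638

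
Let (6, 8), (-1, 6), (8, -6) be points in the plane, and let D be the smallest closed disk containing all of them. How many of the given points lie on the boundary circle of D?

3

Call the three points A, B, C in the order given.
Side lengths²: AB² = 53, AC² = 200, BC² = 225.
Since BC² = 225 < 200 + 53 = 253, the triangle is acute, so the smallest enclosing circle is the circumcircle.
Circumcentre = (147/34, 21/34), r² = 33125/578.
The points at distance exactly r from the centre are (6, 8), (-1, 6), (8, -6) — 3 points.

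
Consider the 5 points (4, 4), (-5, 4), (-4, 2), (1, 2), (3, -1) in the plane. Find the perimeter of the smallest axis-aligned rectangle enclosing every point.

28

Width = max x − min x = 4 − (-5) = 9.
Height = max y − min y = 4 − (-1) = 5.
Perimeter = 2(9 + 5) = 28.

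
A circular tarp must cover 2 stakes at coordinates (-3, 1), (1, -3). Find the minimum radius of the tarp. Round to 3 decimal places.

The smallest circle enclosing two points has them as diameter endpoints.
Centre = midpoint = (-1, -1); r² = |(-3, 1)−(1, -3)|²/4 = 32/4 = 8.
r = √8 ≈ 2.828.

2.828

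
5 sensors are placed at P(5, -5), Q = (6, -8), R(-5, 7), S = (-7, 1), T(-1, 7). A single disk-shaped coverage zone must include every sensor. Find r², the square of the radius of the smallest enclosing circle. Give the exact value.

A smallest enclosing disk is always determined by at most three of the input points on its boundary.
The farthest pair is Q–R with squared distance 346. The circle on this segment as diameter has centre (0.5, -0.5) and r² = 346/4 = 86.5.
Check P: distance² to centre = 40.5 ≤ 86.5, so it lies inside.
All remaining points lie in this disk, and no smaller disk contains both endpoints, so this is the minimum enclosing circle.

86.5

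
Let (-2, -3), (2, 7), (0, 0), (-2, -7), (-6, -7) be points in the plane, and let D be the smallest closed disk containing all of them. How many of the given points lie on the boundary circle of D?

By Welzl's lemma the MEC is supported by two points (diametrically opposite) or three points (on a circumcircle).
The farthest pair is (2, 7)–(-6, -7) with squared distance 260. The circle on this segment as diameter has centre (-2, 0) and r² = 260/4 = 65.
Check (-2, -3): distance² to centre = 9 ≤ 65, so it lies inside.
All remaining points lie in this disk, and no smaller disk contains both endpoints, so this is the minimum enclosing circle.
The points at distance exactly r from the centre are (2, 7), (-6, -7) — 2 points.

2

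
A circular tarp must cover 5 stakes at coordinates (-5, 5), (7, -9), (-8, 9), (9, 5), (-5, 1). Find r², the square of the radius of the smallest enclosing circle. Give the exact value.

137.25

The farthest pair is (7, -9)–(-8, 9) with squared distance 549. The circle on this segment as diameter has centre (-0.5, 0) and r² = 549/4 = 137.25.
Check (-5, 5): distance² to centre = 45.25 ≤ 137.25, so it lies inside.
All remaining points lie in this disk, and no smaller disk contains both endpoints, so this is the minimum enclosing circle.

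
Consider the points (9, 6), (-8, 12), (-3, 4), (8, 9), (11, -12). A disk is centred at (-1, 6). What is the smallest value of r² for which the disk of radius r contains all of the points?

468

The required radius is the distance from (-1, 6) to the farthest point.
Squared distances: 100, 85, 8, 90, 468.
Maximum is 468, attained at (11, -12).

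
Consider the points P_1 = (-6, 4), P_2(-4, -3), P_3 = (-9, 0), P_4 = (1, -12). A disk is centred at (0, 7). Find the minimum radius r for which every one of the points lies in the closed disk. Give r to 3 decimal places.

19.026

The required radius is the distance from (0, 7) to the farthest point.
Squared distances: 45, 116, 130, 362.
Maximum is 362, attained at P_4.
r = √362 ≈ 19.026.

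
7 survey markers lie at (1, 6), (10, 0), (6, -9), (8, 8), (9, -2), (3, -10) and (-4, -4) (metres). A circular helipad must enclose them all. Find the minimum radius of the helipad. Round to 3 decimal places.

9.368

By Welzl's lemma the MEC is supported by two points (diametrically opposite) or three points (on a circumcircle).
The minimum enclosing circle is determined by three boundary points: (8, 8), (3, -10), (-4, -4).
Their circumcentre is (125/26, -21/26) with r² = 29665/338.
The farthest remaining point (6, -9) is at distance² 23165/338 ≤ 29665/338.
r = √(29665/338) ≈ 9.368.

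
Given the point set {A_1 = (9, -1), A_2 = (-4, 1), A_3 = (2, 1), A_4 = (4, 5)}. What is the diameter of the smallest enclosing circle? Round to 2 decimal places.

13.15

The farthest pair is A_1–A_2 with squared distance 173. The circle on this segment as diameter has centre (2.5, 0) and r² = 173/4 = 43.25.
Check A_3: distance² to centre = 1.25 ≤ 43.25, so it lies inside.
All remaining points lie in this disk, and no smaller disk contains both endpoints, so this is the minimum enclosing circle.
Diameter = 2r = 2√(43.25) ≈ 13.15.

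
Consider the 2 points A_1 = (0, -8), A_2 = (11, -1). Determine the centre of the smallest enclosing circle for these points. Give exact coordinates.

The smallest circle enclosing two points has them as diameter endpoints.
Centre = midpoint = (5.5, -4.5); r² = |A_1A_2|²/4 = 170/4 = 42.5.
Centre = (5.5, -4.5).

(5.5, -4.5)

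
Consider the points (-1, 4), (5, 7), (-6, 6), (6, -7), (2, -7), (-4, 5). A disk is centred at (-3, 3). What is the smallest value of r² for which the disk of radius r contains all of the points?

The required radius is the distance from (-3, 3) to the farthest point.
Squared distances: 5, 80, 18, 181, 125, 5.
Maximum is 181, attained at (6, -7).

181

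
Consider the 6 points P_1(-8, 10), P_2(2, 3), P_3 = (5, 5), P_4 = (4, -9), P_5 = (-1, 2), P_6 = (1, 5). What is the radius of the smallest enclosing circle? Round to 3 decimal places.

11.236

The minimum enclosing circle of a finite set is fixed by two of the points (as a diameter) or three (as a circumcircle).
The farthest pair is P_1–P_4 with squared distance 505. The circle on this segment as diameter has centre (-2, 0.5) and r² = 505/4 = 126.25.
Check P_2: distance² to centre = 22.25 ≤ 126.25, so it lies inside.
All remaining points lie in this disk, and no smaller disk contains both endpoints, so this is the minimum enclosing circle.
r = √(126.25) ≈ 11.236.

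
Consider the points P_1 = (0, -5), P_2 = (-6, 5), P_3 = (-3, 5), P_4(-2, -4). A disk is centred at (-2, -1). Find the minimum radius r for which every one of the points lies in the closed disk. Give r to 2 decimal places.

The required radius is the distance from (-2, -1) to the farthest point.
Squared distances: 20, 52, 37, 9.
Maximum is 52, attained at P_2.
r = √52 ≈ 7.21.

7.21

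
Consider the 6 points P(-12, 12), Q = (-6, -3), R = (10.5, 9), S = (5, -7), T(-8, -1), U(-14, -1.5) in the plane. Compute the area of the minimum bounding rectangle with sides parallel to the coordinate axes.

x ranges over [-14, 10.5], width 24.5.
y ranges over [-7, 12], height 19.
Area = 24.5 × 19 = 465.5.

465.5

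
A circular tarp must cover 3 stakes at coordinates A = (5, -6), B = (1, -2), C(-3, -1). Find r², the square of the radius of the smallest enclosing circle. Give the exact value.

Side lengths²: AB² = 32, AC² = 89, BC² = 17.
Since AC² = 89 ≥ 32 + 17 = 49, the angle opposite AC is not acute, so the smallest enclosing circle has AC as diameter.
Centre = midpoint of AC = (1, -3.5), r² = 89/4 = 22.25.

22.25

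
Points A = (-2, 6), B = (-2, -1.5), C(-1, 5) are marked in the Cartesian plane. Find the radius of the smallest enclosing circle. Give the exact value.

3.75

Side lengths²: AB² = 56.25, AC² = 2, BC² = 43.25.
Since AB² = 56.25 ≥ 43.25 + 2 = 45.25, the angle opposite AB is not acute, so the smallest enclosing circle has AB as diameter.
Centre = midpoint of AB = (-2, 2.25), r² = 56.25/4 = 14.0625.
r = √(14.0625) = 3.75.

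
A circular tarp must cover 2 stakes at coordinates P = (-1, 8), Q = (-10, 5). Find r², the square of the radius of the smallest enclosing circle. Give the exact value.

The smallest circle enclosing two points has them as diameter endpoints.
Centre = midpoint = (-5.5, 6.5); r² = |PQ|²/4 = 90/4 = 22.5.

22.5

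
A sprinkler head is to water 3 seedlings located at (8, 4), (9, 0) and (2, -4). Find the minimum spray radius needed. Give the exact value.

5

Call the three points A, B, C in the order given.
Side lengths²: AB² = 17, AC² = 100, BC² = 65.
Since AC² = 100 ≥ 65 + 17 = 82, the angle opposite AC is not acute, so the smallest enclosing circle has AC as diameter.
Centre = midpoint of AC = (5, 0), r² = 100/4 = 25.
r = √25 = 5.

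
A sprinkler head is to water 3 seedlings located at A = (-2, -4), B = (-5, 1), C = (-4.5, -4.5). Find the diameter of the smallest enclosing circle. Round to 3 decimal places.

Side lengths²: AB² = 34, AC² = 6.5, BC² = 30.5.
Since AB² = 34 < 30.5 + 6.5 = 37, the triangle is acute, so the smallest enclosing circle is the circumcircle.
Circumcentre = (-211/56, -93/56), r² = 13481/1568.
Diameter = 2r = 2√(13481/1568) ≈ 5.864.

5.864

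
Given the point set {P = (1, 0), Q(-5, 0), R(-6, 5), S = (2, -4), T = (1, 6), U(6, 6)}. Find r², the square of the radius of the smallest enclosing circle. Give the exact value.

By Welzl's lemma the MEC is supported by two points (diametrically opposite) or three points (on a circumcircle).
The minimum enclosing circle is determined by three boundary points: R, S, U.
Their circumcentre is (0.25, 2.5) with r² = 45.3125.
The farthest remaining point Q is at distance² 33.8125 ≤ 45.3125.

45.3125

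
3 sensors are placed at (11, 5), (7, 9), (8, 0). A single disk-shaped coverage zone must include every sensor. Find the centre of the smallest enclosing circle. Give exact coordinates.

Call the three points A, B, C in the order given.
Side lengths²: AB² = 32, AC² = 34, BC² = 82.
Since BC² = 82 ≥ 34 + 32 = 66, the angle opposite BC is not acute, so the smallest enclosing circle has BC as diameter.
Centre = midpoint of BC = (7.5, 4.5), r² = 82/4 = 20.5.
Centre = (7.5, 4.5).

(7.5, 4.5)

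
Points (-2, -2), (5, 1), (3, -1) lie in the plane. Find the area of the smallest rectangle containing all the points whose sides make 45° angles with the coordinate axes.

20

In coordinates u = x + y, v = x − y the rectangle is axis-aligned; the map (x,y)→(u,v) scales areas by 2.
u-values: -4, 6, 2; range = 6 − (-4) = 10.
v-values: 0, 4, 4; range = 4 − 0 = 4.
Area = (10 × 4) / 2 = 20.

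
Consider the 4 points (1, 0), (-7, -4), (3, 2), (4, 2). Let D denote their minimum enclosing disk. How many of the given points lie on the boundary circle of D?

The farthest pair is (-7, -4)–(4, 2) with squared distance 157. The circle on this segment as diameter has centre (-1.5, -1) and r² = 157/4 = 39.25.
Check (1, 0): distance² to centre = 7.25 ≤ 39.25, so it lies inside.
All remaining points lie in this disk, and no smaller disk contains both endpoints, so this is the minimum enclosing circle.
The points at distance exactly r from the centre are (-7, -4), (4, 2) — 2 points.

2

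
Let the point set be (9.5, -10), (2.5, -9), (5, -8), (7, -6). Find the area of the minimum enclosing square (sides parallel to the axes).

The bounding box has width 7 and height 4.
An axis-aligned square enclosing the set must have side ≥ max(width, height).
So the minimum side is max(7, 4) = 7.
Area = 7² = 49.

49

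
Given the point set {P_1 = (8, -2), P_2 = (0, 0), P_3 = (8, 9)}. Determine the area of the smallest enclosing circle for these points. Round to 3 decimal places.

121.000

Side lengths²: P_1P_2² = 68, P_1P_3² = 121, P_2P_3² = 145.
Since P_2P_3² = 145 < 121 + 68 = 189, the triangle is acute, so the smallest enclosing circle is the circumcircle.
Circumcentre = (5.125, 3.5), r² = 38.515625.
Area = π·r² = π·38.515625 ≈ 121.000.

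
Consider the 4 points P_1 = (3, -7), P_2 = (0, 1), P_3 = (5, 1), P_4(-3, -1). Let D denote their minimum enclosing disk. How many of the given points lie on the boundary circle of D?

3

The minimum enclosing circle of a finite set is fixed by two of the points (as a diameter) or three (as a circumcircle).
The minimum enclosing circle is determined by three boundary points: P_1, P_3, P_4.
Their circumcentre is (1.6, -2.4) with r² = 23.12.
The farthest remaining point P_2 is at distance² 14.12 ≤ 23.12.
The points at distance exactly r from the centre are P_1, P_3, P_4 — 3 points.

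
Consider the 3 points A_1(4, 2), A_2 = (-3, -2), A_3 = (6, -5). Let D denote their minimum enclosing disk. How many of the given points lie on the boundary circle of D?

3

Side lengths²: A_1A_2² = 65, A_1A_3² = 53, A_2A_3² = 90.
Since A_2A_3² = 90 < 65 + 53 = 118, the triangle is acute, so the smallest enclosing circle is the circumcircle.
Circumcentre = (71/38, -91/38), r² = 17225/722.
The points at distance exactly r from the centre are A_1, A_2, A_3 — 3 points.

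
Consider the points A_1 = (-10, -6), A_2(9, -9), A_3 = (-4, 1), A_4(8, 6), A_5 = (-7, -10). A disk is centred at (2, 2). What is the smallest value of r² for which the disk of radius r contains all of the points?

The required radius is the distance from (2, 2) to the farthest point.
Squared distances: 208, 170, 37, 52, 225.
Maximum is 225, attained at A_5.

225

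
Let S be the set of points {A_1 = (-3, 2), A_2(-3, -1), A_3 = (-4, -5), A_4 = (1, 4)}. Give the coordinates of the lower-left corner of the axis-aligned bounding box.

x-range [-4, 1], y-range [-5, 4].
The lower-left corner is (-4, -5).

(-4, -5)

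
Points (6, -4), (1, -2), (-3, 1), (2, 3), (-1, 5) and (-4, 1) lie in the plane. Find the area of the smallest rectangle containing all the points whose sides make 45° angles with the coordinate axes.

64

In coordinates u = x + y, v = x − y the rectangle is axis-aligned; the map (x,y)→(u,v) scales areas by 2.
u-values: 2, -1, -2, 5, 4, -3; range = 5 − (-3) = 8.
v-values: 10, 3, -4, -1, -6, -5; range = 10 − (-6) = 16.
Area = (8 × 16) / 2 = 64.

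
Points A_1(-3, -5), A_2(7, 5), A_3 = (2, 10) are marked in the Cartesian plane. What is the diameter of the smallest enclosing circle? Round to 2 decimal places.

Side lengths²: A_1A_2² = 200, A_1A_3² = 250, A_2A_3² = 50.
Since A_1A_3² = 250 ≥ 200 + 50 = 250, the angle opposite A_1A_3 is not acute, so the smallest enclosing circle has A_1A_3 as diameter.
Centre = midpoint of A_1A_3 = (-0.5, 2.5), r² = 250/4 = 62.5.
Diameter = 2r = 2√(62.5) ≈ 15.81.

15.81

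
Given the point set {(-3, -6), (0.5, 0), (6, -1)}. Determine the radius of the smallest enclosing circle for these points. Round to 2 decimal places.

5.15

Call the three points A, B, C in the order given.
Side lengths²: AB² = 48.25, AC² = 106, BC² = 31.25.
Since AC² = 106 ≥ 48.25 + 31.25 = 79.5, the angle opposite AC is not acute, so the smallest enclosing circle has AC as diameter.
Centre = midpoint of AC = (1.5, -3.5), r² = 106/4 = 26.5.
r = √(26.5) ≈ 5.15.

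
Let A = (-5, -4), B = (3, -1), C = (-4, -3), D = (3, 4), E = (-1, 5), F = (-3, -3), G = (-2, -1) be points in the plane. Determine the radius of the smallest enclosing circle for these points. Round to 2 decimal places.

5.66

By Welzl's lemma the MEC is supported by two points (diametrically opposite) or three points (on a circumcircle).
The farthest pair is A–D with squared distance 128. The circle on this segment as diameter has centre (-1, 0) and r² = 128/4 = 32.
Check B: distance² to centre = 17 ≤ 32, so it lies inside.
All remaining points lie in this disk, and no smaller disk contains both endpoints, so this is the minimum enclosing circle.
r = √32 ≈ 5.66.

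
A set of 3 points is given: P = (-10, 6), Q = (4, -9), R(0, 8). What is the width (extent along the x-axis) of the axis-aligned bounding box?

14

max x = 4, min x = -10, so width = 14.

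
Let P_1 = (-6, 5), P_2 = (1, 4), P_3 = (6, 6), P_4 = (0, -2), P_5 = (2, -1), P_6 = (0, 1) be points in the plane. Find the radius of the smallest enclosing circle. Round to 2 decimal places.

6.17

A smallest enclosing disk is always determined by at most three of the input points on its boundary.
The minimum enclosing circle is determined by three boundary points: P_1, P_3, P_4.
Their circumcentre is (1/9, 25/6) with r² = 12325/324.
The farthest remaining point P_5 is at distance² 9805/324 ≤ 12325/324.
r = √(12325/324) ≈ 6.17.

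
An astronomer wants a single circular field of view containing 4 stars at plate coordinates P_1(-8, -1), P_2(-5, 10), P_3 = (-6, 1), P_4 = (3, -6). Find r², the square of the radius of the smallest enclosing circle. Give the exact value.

80

By Welzl's lemma the MEC is supported by two points (diametrically opposite) or three points (on a circumcircle).
The farthest pair is P_2–P_4 with squared distance 320. The circle on this segment as diameter has centre (-1, 2) and r² = 320/4 = 80.
Check P_1: distance² to centre = 58 ≤ 80, so it lies inside.
All remaining points lie in this disk, and no smaller disk contains both endpoints, so this is the minimum enclosing circle.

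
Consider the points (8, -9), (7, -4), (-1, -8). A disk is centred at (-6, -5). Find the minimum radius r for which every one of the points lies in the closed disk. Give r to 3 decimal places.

14.560

The required radius is the distance from (-6, -5) to the farthest point.
Squared distances: 212, 170, 34.
Maximum is 212, attained at (8, -9).
r = √212 ≈ 14.560.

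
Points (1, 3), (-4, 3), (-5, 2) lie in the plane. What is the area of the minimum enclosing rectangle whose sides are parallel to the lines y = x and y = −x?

17.5

In coordinates u = x + y, v = x − y the rectangle is axis-aligned; the map (x,y)→(u,v) scales areas by 2.
u-values: 4, -1, -3; range = 4 − (-3) = 7.
v-values: -2, -7, -7; range = -2 − (-7) = 5.
Area = (7 × 5) / 2 = 17.5.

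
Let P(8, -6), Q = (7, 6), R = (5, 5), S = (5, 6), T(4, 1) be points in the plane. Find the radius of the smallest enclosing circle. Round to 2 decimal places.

By Welzl's lemma the MEC is supported by two points (diametrically opposite) or three points (on a circumcircle).
The farthest pair is P–S with squared distance 153. The circle on this segment as diameter has centre (6.5, 0) and r² = 153/4 = 38.25.
Check Q: distance² to centre = 36.25 ≤ 38.25, so it lies inside.
All remaining points lie in this disk, and no smaller disk contains both endpoints, so this is the minimum enclosing circle.
r = √(38.25) ≈ 6.18.

6.18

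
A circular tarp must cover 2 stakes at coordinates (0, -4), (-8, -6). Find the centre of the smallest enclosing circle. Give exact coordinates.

The smallest circle enclosing two points has them as diameter endpoints.
Centre = midpoint = (-4, -5); r² = |(0, -4)−(-8, -6)|²/4 = 68/4 = 17.
Centre = (-4, -5).

(-4, -5)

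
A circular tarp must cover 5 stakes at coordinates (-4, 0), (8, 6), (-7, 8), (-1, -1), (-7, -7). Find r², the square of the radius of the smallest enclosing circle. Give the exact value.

45113/450

By Welzl's lemma the MEC is supported by two points (diametrically opposite) or three points (on a circumcircle).
The minimum enclosing circle is determined by three boundary points: (8, 6), (-7, 8), (-7, -7).
Their circumcentre is (-11/30, 0.5) with r² = 45113/450.
The farthest remaining point (-4, 0) is at distance² 6053/450 ≤ 45113/450.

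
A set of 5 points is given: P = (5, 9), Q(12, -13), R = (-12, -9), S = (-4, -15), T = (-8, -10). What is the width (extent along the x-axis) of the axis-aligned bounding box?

24

max x = 12, min x = -12, so width = 24.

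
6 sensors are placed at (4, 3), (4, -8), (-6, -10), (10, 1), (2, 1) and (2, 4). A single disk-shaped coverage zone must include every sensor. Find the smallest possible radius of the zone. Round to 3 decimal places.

9.708

By Welzl's lemma the MEC is supported by two points (diametrically opposite) or three points (on a circumcircle).
The farthest pair is (-6, -10)–(10, 1) with squared distance 377. The circle on this segment as diameter has centre (2, -4.5) and r² = 377/4 = 94.25.
Check (4, 3): distance² to centre = 60.25 ≤ 94.25, so it lies inside.
All remaining points lie in this disk, and no smaller disk contains both endpoints, so this is the minimum enclosing circle.
r = √(94.25) ≈ 9.708.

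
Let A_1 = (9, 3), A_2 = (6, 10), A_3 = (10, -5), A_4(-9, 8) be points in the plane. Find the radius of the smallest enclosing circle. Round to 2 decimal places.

11.51

A smallest enclosing disk is always determined by at most three of the input points on its boundary.
The farthest pair is A_3–A_4 with squared distance 530. The circle on this segment as diameter has centre (0.5, 1.5) and r² = 530/4 = 132.5.
Check A_1: distance² to centre = 74.5 ≤ 132.5, so it lies inside.
All remaining points lie in this disk, and no smaller disk contains both endpoints, so this is the minimum enclosing circle.
r = √(132.5) ≈ 11.51.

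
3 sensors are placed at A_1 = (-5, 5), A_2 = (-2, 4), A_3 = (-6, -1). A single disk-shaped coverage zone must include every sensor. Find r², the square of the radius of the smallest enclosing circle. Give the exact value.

Side lengths²: A_1A_2² = 10, A_1A_3² = 37, A_2A_3² = 41.
Since A_2A_3² = 41 < 37 + 10 = 47, the triangle is acute, so the smallest enclosing circle is the circumcircle.
Circumcentre = (-167/38, 69/38), r² = 7585/722.

7585/722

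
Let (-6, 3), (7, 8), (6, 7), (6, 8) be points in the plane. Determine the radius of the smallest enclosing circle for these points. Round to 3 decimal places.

The minimum enclosing circle of a finite set is fixed by two of the points (as a diameter) or three (as a circumcircle).
The farthest pair is (-6, 3)–(7, 8) with squared distance 194. The circle on this segment as diameter has centre (0.5, 5.5) and r² = 194/4 = 48.5.
Check (6, 7): distance² to centre = 32.5 ≤ 48.5, so it lies inside.
All remaining points lie in this disk, and no smaller disk contains both endpoints, so this is the minimum enclosing circle.
r = √(48.5) ≈ 6.964.

6.964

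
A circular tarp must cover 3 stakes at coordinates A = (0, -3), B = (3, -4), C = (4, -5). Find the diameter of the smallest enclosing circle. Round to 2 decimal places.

Side lengths²: AB² = 10, AC² = 20, BC² = 2.
Since AC² = 20 ≥ 10 + 2 = 12, the angle opposite AC is not acute, so the smallest enclosing circle has AC as diameter.
Centre = midpoint of AC = (2, -4), r² = 20/4 = 5.
Diameter = 2r = 2√5 ≈ 4.47.

4.47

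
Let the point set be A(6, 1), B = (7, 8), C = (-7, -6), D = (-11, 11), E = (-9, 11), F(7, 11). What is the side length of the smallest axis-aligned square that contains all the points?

18

The bounding box has width 18 and height 17.
An axis-aligned square enclosing the set must have side ≥ max(width, height).
So the minimum side is max(18, 17) = 18.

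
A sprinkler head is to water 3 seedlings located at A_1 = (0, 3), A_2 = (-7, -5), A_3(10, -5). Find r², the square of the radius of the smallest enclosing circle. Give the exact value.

72.25

Side lengths²: A_1A_2² = 113, A_1A_3² = 164, A_2A_3² = 289.
Since A_2A_3² = 289 ≥ 164 + 113 = 277, the angle opposite A_2A_3 is not acute, so the smallest enclosing circle has A_2A_3 as diameter.
Centre = midpoint of A_2A_3 = (1.5, -5), r² = 289/4 = 72.25.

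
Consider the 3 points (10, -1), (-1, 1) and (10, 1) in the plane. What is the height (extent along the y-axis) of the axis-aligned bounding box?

2

max y = 1, min y = -1, so height = 2.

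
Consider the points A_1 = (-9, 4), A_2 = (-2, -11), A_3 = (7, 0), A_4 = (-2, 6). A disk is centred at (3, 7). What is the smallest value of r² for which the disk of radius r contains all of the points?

349

The required radius is the distance from (3, 7) to the farthest point.
Squared distances: 153, 349, 65, 26.
Maximum is 349, attained at A_2.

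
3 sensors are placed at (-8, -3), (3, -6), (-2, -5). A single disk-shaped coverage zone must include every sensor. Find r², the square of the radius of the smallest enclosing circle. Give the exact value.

Call the three points A, B, C in the order given.
Side lengths²: AB² = 130, AC² = 40, BC² = 26.
Since AB² = 130 ≥ 40 + 26 = 66, the angle opposite AB is not acute, so the smallest enclosing circle has AB as diameter.
Centre = midpoint of AB = (-2.5, -4.5), r² = 130/4 = 32.5.

32.5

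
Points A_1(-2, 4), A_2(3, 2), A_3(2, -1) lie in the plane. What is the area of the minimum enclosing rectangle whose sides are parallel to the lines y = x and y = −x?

18

In coordinates u = x + y, v = x − y the rectangle is axis-aligned; the map (x,y)→(u,v) scales areas by 2.
u-values: 2, 5, 1; range = 5 − 1 = 4.
v-values: -6, 1, 3; range = 3 − (-6) = 9.
Area = (4 × 9) / 2 = 18.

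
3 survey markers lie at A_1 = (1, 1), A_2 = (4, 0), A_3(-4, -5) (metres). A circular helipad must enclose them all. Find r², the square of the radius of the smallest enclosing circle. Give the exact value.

Side lengths²: A_1A_2² = 10, A_1A_3² = 61, A_2A_3² = 89.
Since A_2A_3² = 89 ≥ 61 + 10 = 71, the angle opposite A_2A_3 is not acute, so the smallest enclosing circle has A_2A_3 as diameter.
Centre = midpoint of A_2A_3 = (0, -2.5), r² = 89/4 = 22.25.

22.25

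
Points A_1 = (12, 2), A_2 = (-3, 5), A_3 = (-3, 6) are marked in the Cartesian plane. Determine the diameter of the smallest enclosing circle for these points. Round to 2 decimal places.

Side lengths²: A_1A_2² = 234, A_1A_3² = 241, A_2A_3² = 1.
Since A_1A_3² = 241 ≥ 234 + 1 = 235, the angle opposite A_1A_3 is not acute, so the smallest enclosing circle has A_1A_3 as diameter.
Centre = midpoint of A_1A_3 = (4.5, 4), r² = 241/4 = 60.25.
Diameter = 2r = 2√(60.25) ≈ 15.52.

15.52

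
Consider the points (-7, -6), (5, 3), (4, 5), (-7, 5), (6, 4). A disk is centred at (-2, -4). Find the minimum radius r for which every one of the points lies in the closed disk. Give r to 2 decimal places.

The required radius is the distance from (-2, -4) to the farthest point.
Squared distances: 29, 98, 117, 106, 128.
Maximum is 128, attained at (6, 4).
r = √128 ≈ 11.31.

11.31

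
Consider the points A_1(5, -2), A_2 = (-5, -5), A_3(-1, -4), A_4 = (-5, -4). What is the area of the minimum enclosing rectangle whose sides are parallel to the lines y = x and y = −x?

52

In coordinates u = x + y, v = x − y the rectangle is axis-aligned; the map (x,y)→(u,v) scales areas by 2.
u-values: 3, -10, -5, -9; range = 3 − (-10) = 13.
v-values: 7, 0, 3, -1; range = 7 − (-1) = 8.
Area = (13 × 8) / 2 = 52.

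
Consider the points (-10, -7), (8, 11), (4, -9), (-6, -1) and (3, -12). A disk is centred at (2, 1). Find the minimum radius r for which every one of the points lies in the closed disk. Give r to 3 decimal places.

The required radius is the distance from (2, 1) to the farthest point.
Squared distances: 208, 136, 104, 68, 170.
Maximum is 208, attained at (-10, -7).
r = √208 ≈ 14.422.

14.422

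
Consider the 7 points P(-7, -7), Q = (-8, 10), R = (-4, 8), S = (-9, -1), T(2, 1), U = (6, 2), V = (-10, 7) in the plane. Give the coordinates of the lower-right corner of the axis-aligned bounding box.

x-range [-10, 6], y-range [-7, 10].
The lower-right corner is (6, -7).

(6, -7)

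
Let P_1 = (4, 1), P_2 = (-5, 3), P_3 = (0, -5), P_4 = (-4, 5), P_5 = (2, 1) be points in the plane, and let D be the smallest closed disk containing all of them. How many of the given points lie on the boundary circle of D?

3

A smallest enclosing disk is always determined by at most three of the input points on its boundary.
The minimum enclosing circle is determined by three boundary points: P_1, P_3, P_4.
Their circumcentre is (-1.375, 0.25) with r² = 29.453125.
The farthest remaining point P_2 is at distance² 20.703125 ≤ 29.453125.
The points at distance exactly r from the centre are P_1, P_3, P_4 — 3 points.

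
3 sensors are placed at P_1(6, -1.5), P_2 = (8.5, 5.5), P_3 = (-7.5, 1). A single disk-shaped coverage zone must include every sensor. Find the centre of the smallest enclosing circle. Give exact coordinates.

Side lengths²: P_1P_2² = 55.25, P_1P_3² = 188.5, P_2P_3² = 276.25.
Since P_2P_3² = 276.25 ≥ 188.5 + 55.25 = 243.75, the angle opposite P_2P_3 is not acute, so the smallest enclosing circle has P_2P_3 as diameter.
Centre = midpoint of P_2P_3 = (0.5, 3.25), r² = 276.25/4 = 69.0625.
Centre = (0.5, 3.25).

(0.5, 3.25)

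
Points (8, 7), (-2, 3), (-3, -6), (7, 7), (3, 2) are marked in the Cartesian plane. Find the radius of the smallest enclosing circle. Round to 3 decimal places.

8.515

The minimum enclosing circle of a finite set is fixed by two of the points (as a diameter) or three (as a circumcircle).
The farthest pair is (8, 7)–(-3, -6) with squared distance 290. The circle on this segment as diameter has centre (2.5, 0.5) and r² = 290/4 = 72.5.
Check (-2, 3): distance² to centre = 26.5 ≤ 72.5, so it lies inside.
All remaining points lie in this disk, and no smaller disk contains both endpoints, so this is the minimum enclosing circle.
r = √(72.5) ≈ 8.515.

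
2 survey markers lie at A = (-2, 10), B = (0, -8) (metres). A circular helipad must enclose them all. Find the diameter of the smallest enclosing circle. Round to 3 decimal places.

18.111

The smallest circle enclosing two points has them as diameter endpoints.
Centre = midpoint = (-1, 1); r² = |AB|²/4 = 328/4 = 82.
Diameter = 2r = 2√82 ≈ 18.111.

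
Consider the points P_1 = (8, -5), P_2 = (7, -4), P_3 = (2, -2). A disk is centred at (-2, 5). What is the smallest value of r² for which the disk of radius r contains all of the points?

200

The required radius is the distance from (-2, 5) to the farthest point.
Squared distances: 200, 162, 65.
Maximum is 200, attained at P_1.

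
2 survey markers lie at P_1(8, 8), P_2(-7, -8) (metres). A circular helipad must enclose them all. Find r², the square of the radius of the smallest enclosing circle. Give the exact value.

The smallest circle enclosing two points has them as diameter endpoints.
Centre = midpoint = (0.5, 0); r² = |P_1P_2|²/4 = 481/4 = 120.25.

120.25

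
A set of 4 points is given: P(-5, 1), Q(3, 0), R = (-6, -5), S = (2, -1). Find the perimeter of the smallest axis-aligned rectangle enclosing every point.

30

Width = max x − min x = 3 − (-6) = 9.
Height = max y − min y = 1 − (-5) = 6.
Perimeter = 2(9 + 6) = 30.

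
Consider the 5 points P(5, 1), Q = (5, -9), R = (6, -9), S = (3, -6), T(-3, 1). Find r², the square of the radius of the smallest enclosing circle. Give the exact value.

45.25

By Welzl's lemma the MEC is supported by two points (diametrically opposite) or three points (on a circumcircle).
The farthest pair is R–T with squared distance 181. The circle on this segment as diameter has centre (1.5, -4) and r² = 181/4 = 45.25.
Check P: distance² to centre = 37.25 ≤ 45.25, so it lies inside.
All remaining points lie in this disk, and no smaller disk contains both endpoints, so this is the minimum enclosing circle.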